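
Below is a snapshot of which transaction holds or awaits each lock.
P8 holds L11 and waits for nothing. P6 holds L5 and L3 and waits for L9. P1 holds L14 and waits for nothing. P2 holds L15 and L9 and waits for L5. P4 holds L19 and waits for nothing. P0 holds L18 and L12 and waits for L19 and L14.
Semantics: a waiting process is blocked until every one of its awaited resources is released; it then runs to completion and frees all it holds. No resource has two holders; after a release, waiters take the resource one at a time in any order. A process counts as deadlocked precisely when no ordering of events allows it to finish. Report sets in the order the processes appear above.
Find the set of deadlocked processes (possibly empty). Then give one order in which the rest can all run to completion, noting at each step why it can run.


Deadlocked: P6 and P2.
Key observation: the waits loop around P6 -> P2 -> P6 with no way out; no other process is dragged down with it.
One completion order for the rest: P4, P1, P0, P8.
Verifying each step:
  P4: no waits; runs immediately, freeing L19
  P1: no waits; runs immediately, freeing L14
  P0 waits on L19 and L14 — all released -> runs and releases L18 and L12
  P8: no waits; runs immediately, freeing L11


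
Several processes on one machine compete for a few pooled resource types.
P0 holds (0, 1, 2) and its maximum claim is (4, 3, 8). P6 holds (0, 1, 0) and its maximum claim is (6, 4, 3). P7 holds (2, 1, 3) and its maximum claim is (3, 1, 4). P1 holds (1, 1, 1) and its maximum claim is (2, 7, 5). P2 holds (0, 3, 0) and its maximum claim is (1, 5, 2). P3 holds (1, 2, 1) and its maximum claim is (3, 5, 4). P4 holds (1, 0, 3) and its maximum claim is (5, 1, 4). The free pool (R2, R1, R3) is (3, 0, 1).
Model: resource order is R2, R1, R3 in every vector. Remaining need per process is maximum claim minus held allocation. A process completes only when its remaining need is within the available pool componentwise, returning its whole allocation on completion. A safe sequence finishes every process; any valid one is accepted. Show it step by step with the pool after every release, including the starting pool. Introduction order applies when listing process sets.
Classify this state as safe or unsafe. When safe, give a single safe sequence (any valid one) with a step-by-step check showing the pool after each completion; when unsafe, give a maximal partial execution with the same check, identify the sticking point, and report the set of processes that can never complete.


The state is UNSAFE.
Key observation: no order helps: past P7, P4, the free pool tops out at (6, 1, 7), below what each blocked process needs in R1.
The run P7, P4 cannot be extended any further. Verifying each step:
  pool = (3, 0, 1)
  P7: need (1, 0, 1) fits (3, 0, 1); releases (2, 1, 3), pool now (5, 1, 4)
  P4: need (4, 1, 1) fits (5, 1, 4); releases (1, 0, 3), pool now (6, 1, 7)
  P0 cannot run: need (4, 2, 6) vs free (6, 1, 7) (insufficient R1)
  P6 cannot run: need (6, 3, 3) vs free (6, 1, 7) (insufficient R1)
  P1 cannot run: need (1, 6, 4) vs free (6, 1, 7) (insufficient R1)
  P2 cannot run: need (1, 2, 2) vs free (6, 1, 7) (insufficient R1)
  P3 cannot run: need (2, 3, 3) vs free (6, 1, 7) (insufficient R1)
Processes that can never finish: P0, P6, P1, P2 and P3.


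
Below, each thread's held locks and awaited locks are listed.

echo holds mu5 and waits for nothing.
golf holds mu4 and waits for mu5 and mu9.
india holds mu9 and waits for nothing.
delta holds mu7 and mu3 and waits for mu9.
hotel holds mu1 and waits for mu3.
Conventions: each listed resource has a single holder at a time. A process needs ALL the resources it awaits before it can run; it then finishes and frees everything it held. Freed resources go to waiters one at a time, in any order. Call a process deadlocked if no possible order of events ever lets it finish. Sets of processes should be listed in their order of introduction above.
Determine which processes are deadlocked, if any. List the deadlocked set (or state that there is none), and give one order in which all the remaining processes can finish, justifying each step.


The deadlocked set is empty.
Key observation: the wait graph is acyclic; completion cascades from the unblocked processes through everyone else.
A valid finishing order for the others: india, echo, delta, golf, hotel.
Step-by-step check:
  run india (it waits on nothing); releases mu9
  run echo (it waits on nothing); releases mu5
  delta: everything it awaited (mu9) is free; runs, freeing mu7 and mu3
  golf: everything it awaited (mu5 and mu9) is free; runs, freeing mu4
  hotel: everything it awaited (mu3) is free; runs, freeing mu1


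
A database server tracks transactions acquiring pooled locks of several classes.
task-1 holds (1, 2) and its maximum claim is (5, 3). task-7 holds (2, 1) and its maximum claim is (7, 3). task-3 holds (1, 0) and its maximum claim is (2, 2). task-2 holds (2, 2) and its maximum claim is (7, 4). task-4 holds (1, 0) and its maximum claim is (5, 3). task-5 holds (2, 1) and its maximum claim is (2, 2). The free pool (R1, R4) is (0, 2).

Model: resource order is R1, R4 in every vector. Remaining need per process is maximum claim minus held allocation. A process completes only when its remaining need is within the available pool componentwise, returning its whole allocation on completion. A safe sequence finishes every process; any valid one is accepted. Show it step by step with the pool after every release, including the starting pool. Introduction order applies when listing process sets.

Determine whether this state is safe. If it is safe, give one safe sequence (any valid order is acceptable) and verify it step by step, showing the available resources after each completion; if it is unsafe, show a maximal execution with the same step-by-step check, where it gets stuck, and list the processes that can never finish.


The state is UNSAFE.
Key observation: even finishing task-5, task-3 leaves just (3, 3) free — too little R1 for any of the remaining processes.
A maximal execution: task-5, task-3 — then nothing else fits. Verifying each step:
  pool = (0, 2)
  run task-5 (needs (0, 1), free (0, 2)); after release of (2, 1) the pool is (2, 3)
  run task-3 (needs (1, 2), free (2, 3)); after release of (1, 0) the pool is (3, 3)
  task-1 still needs (4, 1) but only (3, 3) is free — short on R1
  task-7 still needs (5, 2) but only (3, 3) is free — short on R1
  task-2 still needs (5, 2) but only (3, 3) is free — short on R1
  task-4 still needs (4, 3) but only (3, 3) is free — short on R1
Never able to finish: task-1, task-7, task-2 and task-4.


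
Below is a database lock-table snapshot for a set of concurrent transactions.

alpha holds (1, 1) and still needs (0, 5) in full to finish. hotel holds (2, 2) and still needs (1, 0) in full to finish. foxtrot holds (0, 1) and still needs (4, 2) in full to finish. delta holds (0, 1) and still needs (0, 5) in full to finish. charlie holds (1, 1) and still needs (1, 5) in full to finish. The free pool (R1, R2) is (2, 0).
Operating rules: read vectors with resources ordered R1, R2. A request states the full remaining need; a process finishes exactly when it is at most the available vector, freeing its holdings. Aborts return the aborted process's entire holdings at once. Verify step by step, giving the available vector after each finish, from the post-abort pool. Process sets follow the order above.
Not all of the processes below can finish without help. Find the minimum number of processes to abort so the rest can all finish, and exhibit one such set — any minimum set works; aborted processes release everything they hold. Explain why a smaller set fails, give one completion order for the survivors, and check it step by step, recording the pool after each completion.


The answer: abort delta and charlie.
Key observation: alpha could never have finished before the abort; with (1, 2) returned by delta and charlie, it fits at step 3.
Why nothing smaller works — every single abort fails: alpha alone leaves delta blocked (short on R2); hotel alone leaves alpha blocked (short on R2); foxtrot alone leaves alpha blocked (short on R2); delta alone leaves alpha blocked (short on R2); charlie alone leaves alpha blocked (short on R2).
Survivors finish in the order: hotel, foxtrot, alpha. Check, step by step (pool after the aborts first):
  pool = (3, 2)
  hotel needs (1, 0) <= (3, 2) -> finishes; pool += (2, 2) = (5, 4)
  foxtrot needs (4, 2) <= (5, 4) -> finishes; pool += (0, 1) = (5, 5)
  alpha needs (0, 5) <= (5, 5) -> finishes; pool += (1, 1) = (6, 6)


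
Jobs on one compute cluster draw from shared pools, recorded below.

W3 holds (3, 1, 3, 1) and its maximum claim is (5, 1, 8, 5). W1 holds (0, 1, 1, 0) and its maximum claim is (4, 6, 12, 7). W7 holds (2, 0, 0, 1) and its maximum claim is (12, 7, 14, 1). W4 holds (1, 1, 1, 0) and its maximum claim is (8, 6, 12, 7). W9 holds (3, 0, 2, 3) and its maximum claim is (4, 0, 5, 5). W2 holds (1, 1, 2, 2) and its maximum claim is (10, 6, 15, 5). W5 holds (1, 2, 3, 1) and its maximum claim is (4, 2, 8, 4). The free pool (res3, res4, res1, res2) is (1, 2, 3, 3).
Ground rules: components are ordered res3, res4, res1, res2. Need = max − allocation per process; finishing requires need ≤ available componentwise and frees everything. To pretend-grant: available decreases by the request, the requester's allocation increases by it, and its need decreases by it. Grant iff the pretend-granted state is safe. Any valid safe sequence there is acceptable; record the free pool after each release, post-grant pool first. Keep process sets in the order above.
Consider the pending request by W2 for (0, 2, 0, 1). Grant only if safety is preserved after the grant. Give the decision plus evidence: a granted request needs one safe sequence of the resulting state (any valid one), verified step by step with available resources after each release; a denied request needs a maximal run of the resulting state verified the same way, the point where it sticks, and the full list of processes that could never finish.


DENY — the pretend-granted state is unsafe.
Key observation: after W9, W5, W3 the pool peaks at (8, 3, 11, 7), and each blocked process is short somewhere: W1 on res4; W7 on res3, res4, res1; W4 on res4; W2 on res3, res1.
On the post-grant state, W9, W5, W3 is a maximal run — nothing extends it. Check, step by step:
  pool = (1, 0, 3, 2)
  W9 needs (1, 0, 3, 2) <= (1, 0, 3, 2) -> finishes; pool += (3, 0, 2, 3) = (4, 0, 5, 5)
  W5 needs (3, 0, 5, 3) <= (4, 0, 5, 5) -> finishes; pool += (1, 2, 3, 1) = (5, 2, 8, 6)
  W3 needs (2, 0, 5, 4) <= (5, 2, 8, 6) -> finishes; pool += (3, 1, 3, 1) = (8, 3, 11, 7)
  W1 cannot run: need (4, 5, 11, 7) vs free (8, 3, 11, 7) (insufficient res4)
  W7 cannot run: need (10, 7, 14, 0) vs free (8, 3, 11, 7) (insufficient res3, res4 and res1)
  W4 cannot run: need (7, 5, 11, 7) vs free (8, 3, 11, 7) (insufficient res4)
  W2 cannot run: need (9, 3, 13, 2) vs free (8, 3, 11, 7) (insufficient res3 and res1)
Processes that could never finish after the grant: W1, W7, W4 and W2.


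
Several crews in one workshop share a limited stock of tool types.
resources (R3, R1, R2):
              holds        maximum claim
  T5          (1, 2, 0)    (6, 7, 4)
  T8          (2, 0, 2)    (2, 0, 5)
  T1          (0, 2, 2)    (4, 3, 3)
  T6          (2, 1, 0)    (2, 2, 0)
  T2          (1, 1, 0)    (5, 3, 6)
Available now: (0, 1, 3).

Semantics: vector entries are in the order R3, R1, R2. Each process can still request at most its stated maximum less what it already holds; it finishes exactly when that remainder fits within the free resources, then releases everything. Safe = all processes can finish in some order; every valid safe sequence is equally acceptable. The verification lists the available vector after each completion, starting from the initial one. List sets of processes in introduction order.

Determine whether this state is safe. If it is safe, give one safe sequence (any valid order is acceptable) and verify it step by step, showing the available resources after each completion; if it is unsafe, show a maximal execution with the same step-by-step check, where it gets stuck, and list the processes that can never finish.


SAFE. One safe sequence: T6, T8, T1, T2, T5.
Key observation: reading the order forward, T6 is the first process whose need (0, 1, 0) meets the free pool (0, 1, 3) exactly on a resource it requests.
Verifying each step:
  pool = (0, 1, 3)
  run T6 (needs (0, 1, 0), free (0, 1, 3)); after release of (2, 1, 0) the pool is (2, 2, 3)
  run T8 (needs (0, 0, 3), free (2, 2, 3)); after release of (2, 0, 2) the pool is (4, 2, 5)
  run T1 (needs (4, 1, 1), free (4, 2, 5)); after release of (0, 2, 2) the pool is (4, 4, 7)
  run T2 (needs (4, 2, 6), free (4, 4, 7)); after release of (1, 1, 0) the pool is (5, 5, 7)
  run T5 (needs (5, 5, 4), free (5, 5, 7)); after release of (1, 2, 0) the pool is (6, 7, 7)


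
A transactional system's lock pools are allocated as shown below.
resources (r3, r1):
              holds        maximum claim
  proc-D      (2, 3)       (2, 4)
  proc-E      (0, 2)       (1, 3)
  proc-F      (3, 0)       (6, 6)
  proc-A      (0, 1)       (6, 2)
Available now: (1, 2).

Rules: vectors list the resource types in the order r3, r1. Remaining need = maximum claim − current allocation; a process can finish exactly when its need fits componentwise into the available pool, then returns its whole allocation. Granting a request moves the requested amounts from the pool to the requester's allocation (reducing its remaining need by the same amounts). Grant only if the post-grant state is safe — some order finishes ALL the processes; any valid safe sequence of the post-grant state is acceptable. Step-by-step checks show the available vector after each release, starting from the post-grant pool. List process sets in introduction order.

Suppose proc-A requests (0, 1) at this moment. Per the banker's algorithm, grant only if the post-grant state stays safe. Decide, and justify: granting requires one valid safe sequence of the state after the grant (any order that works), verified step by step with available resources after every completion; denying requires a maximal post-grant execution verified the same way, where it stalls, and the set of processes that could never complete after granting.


GRANT — the state after the grant stays safe, e.g. via proc-E, proc-D, proc-F, proc-A.
Key observation: after the grant the pool drops to (1, 1), which still lets proc-E finish first and unwind the rest.
Verifying the post-grant state step by step:
  pool = (1, 1)
  proc-E needs (1, 1) <= (1, 1) -> finishes; pool += (0, 2) = (1, 3)
  proc-D needs (0, 1) <= (1, 3) -> finishes; pool += (2, 3) = (3, 6)
  proc-F needs (3, 6) <= (3, 6) -> finishes; pool += (3, 0) = (6, 6)
  proc-A needs (6, 0) <= (6, 6) -> finishes; pool += (0, 2) = (6, 8)


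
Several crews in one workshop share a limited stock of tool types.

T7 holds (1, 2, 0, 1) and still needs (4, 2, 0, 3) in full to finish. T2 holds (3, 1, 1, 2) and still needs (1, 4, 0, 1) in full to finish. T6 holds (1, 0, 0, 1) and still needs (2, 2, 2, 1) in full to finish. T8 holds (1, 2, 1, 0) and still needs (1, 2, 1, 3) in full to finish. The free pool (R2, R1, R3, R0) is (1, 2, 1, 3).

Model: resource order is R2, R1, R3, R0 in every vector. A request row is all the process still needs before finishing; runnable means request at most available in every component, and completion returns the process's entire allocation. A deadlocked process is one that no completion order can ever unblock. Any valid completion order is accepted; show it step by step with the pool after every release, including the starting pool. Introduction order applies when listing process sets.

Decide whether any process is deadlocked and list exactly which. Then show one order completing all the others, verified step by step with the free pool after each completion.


The deadlocked set is empty.
Key observation: beginning at T8, releases accumulate fast enough that every process eventually fits.
One completion order for the rest: T8, T2, T7, T6. Walking it through:
  pool = (1, 2, 1, 3)
  T8 needs (1, 2, 1, 3) <= (1, 2, 1, 3) -> finishes; pool += (1, 2, 1, 0) = (2, 4, 2, 3)
  T2 needs (1, 4, 0, 1) <= (2, 4, 2, 3) -> finishes; pool += (3, 1, 1, 2) = (5, 5, 3, 5)
  T7 needs (4, 2, 0, 3) <= (5, 5, 3, 5) -> finishes; pool += (1, 2, 0, 1) = (6, 7, 3, 6)
  T6 needs (2, 2, 2, 1) <= (6, 7, 3, 6) -> finishes; pool += (1, 0, 0, 1) = (7, 7, 3, 7)


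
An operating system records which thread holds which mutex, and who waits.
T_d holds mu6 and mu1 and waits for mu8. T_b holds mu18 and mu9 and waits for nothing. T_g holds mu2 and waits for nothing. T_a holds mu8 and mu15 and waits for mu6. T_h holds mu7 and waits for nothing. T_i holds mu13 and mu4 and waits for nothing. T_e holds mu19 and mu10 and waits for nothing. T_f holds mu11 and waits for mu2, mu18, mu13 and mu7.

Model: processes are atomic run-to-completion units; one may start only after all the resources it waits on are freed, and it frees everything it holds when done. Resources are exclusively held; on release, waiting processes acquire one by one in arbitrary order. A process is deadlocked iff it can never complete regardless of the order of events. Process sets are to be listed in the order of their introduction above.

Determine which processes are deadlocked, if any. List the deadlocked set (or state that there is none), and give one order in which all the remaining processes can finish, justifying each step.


Deadlocked: T_d and T_a.
Key observation: nobody on the ring T_d -> T_a -> T_d can start until another member finishes, which never happens; no other process is dragged down with it.
One completion order for the rest: T_i, T_e, T_h, T_b, T_g, T_f.
Step-by-step check:
  run T_i (it waits on nothing); releases mu13 and mu4
  run T_e (it waits on nothing); releases mu19 and mu10
  run T_h (it waits on nothing); releases mu7
  run T_b (it waits on nothing); releases mu18 and mu9
  run T_g (it waits on nothing); releases mu2
  T_f waits on mu2, mu18, mu13 and mu7 — all released -> runs and releases mu11


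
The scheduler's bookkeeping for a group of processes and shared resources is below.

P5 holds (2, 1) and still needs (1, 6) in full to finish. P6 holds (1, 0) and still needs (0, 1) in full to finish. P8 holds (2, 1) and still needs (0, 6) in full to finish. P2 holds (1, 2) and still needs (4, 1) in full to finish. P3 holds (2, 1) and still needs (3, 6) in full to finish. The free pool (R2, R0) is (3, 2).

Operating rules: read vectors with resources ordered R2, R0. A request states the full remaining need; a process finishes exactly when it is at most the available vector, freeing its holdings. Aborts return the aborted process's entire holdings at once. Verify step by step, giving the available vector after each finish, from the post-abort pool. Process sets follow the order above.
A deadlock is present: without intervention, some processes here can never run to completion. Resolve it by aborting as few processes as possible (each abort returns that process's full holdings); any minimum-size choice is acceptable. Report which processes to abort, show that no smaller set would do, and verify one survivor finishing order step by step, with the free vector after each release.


Minimum abort set: P5 and P3.
Key observation: no ordering could ever have run P8 before the abort of P5 and P3; with (4, 2) back in the pool it fits at step 3.
No one abort is enough; case by case: P5 alone leaves P8 blocked (short on R0); P6 alone leaves P5 blocked (short on R0); P8 alone leaves P5 blocked (short on R0); P2 alone leaves P5 blocked (short on R0); P3 alone leaves P5 blocked (short on R0).
Survivors finish in the order: P6, P2, P8. Step-by-step check (pool after the aborts first):
  pool = (7, 4)
  P6: need (0, 1) fits (7, 4); releases (1, 0), pool now (8, 4)
  P2: need (4, 1) fits (8, 4); releases (1, 2), pool now (9, 6)
  P8: need (0, 6) fits (9, 6); releases (2, 1), pool now (11, 7)


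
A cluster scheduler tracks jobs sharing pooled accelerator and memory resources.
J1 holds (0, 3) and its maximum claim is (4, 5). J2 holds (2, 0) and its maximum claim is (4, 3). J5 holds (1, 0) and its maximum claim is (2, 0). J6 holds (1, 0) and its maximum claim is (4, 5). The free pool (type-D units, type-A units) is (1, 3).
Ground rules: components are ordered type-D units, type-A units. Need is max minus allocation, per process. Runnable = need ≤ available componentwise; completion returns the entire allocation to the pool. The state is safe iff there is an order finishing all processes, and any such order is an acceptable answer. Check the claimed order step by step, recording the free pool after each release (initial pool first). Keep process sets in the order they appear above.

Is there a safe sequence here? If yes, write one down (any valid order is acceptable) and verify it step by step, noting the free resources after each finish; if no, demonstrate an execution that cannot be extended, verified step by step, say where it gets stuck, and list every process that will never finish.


The state is SAFE; one workable sequence: J5, J2, J1, J6.
Key observation: the first exact fit in this order is J5 — it needs (1, 0) with (1, 3) free, meeting a requested resource to the last unit.
Check, step by step:
  pool = (1, 3)
  run J5 (needs (1, 0), free (1, 3)); after release of (1, 0) the pool is (2, 3)
  run J2 (needs (2, 3), free (2, 3)); after release of (2, 0) the pool is (4, 3)
  run J1 (needs (4, 2), free (4, 3)); after release of (0, 3) the pool is (4, 6)
  run J6 (needs (3, 5), free (4, 6)); after release of (1, 0) the pool is (5, 6)


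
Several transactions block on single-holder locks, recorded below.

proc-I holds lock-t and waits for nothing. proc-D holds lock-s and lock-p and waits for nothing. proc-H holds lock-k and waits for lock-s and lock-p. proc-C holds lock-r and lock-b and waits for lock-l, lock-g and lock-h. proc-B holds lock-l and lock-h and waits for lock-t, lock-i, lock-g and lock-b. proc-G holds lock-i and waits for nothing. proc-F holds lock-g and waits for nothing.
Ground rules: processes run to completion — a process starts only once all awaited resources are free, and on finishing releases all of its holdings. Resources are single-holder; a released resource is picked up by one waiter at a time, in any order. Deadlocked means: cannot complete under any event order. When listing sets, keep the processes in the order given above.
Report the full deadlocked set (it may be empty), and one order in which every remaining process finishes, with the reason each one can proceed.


The deadlocked set is proc-C and proc-B.
Key observation: proc-C -> proc-B -> proc-C is a circular wait — nothing in it can go first; no other process is dragged down with it.
A valid finishing order for the others: proc-I, proc-G, proc-D, proc-F, proc-H.
Walking it through:
  proc-I: no waits; runs immediately, freeing lock-t
  proc-G: no waits; runs immediately, freeing lock-i
  proc-D: no waits; runs immediately, freeing lock-s and lock-p
  proc-F: no waits; runs immediately, freeing lock-g
  proc-H: everything it awaited (lock-s and lock-p) is free; runs, freeing lock-k


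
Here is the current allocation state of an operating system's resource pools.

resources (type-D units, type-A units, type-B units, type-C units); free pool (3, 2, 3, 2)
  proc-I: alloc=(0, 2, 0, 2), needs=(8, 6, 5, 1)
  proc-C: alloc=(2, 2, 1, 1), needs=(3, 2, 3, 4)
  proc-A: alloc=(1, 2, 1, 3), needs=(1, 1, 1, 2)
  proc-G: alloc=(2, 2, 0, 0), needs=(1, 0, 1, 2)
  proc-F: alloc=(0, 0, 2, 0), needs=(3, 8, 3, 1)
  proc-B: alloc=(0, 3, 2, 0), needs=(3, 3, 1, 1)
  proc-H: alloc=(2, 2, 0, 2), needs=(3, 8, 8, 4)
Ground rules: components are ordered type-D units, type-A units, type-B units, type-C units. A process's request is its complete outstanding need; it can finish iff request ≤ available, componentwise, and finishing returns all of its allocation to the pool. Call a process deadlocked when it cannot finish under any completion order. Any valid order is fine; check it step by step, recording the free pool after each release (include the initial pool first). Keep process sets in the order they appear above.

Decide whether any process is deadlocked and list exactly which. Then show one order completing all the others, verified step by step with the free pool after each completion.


No process is deadlocked.
Key observation: starting with proc-A, each completion frees enough for the next — no one is permanently blocked.
The rest can finish in the order proc-A, proc-G, proc-B, proc-F, proc-C, proc-H, proc-I. Walking it through:
  pool = (3, 2, 3, 2)
  run proc-A (needs (1, 1, 1, 2), free (3, 2, 3, 2)); after release of (1, 2, 1, 3) the pool is (4, 4, 4, 5)
  run proc-G (needs (1, 0, 1, 2), free (4, 4, 4, 5)); after release of (2, 2, 0, 0) the pool is (6, 6, 4, 5)
  run proc-B (needs (3, 3, 1, 1), free (6, 6, 4, 5)); after release of (0, 3, 2, 0) the pool is (6, 9, 6, 5)
  run proc-F (needs (3, 8, 3, 1), free (6, 9, 6, 5)); after release of (0, 0, 2, 0) the pool is (6, 9, 8, 5)
  run proc-C (needs (3, 2, 3, 4), free (6, 9, 8, 5)); after release of (2, 2, 1, 1) the pool is (8, 11, 9, 6)
  run proc-H (needs (3, 8, 8, 4), free (8, 11, 9, 6)); after release of (2, 2, 0, 2) the pool is (10, 13, 9, 8)
  run proc-I (needs (8, 6, 5, 1), free (10, 13, 9, 8)); after release of (0, 2, 0, 2) the pool is (10, 15, 9, 10)


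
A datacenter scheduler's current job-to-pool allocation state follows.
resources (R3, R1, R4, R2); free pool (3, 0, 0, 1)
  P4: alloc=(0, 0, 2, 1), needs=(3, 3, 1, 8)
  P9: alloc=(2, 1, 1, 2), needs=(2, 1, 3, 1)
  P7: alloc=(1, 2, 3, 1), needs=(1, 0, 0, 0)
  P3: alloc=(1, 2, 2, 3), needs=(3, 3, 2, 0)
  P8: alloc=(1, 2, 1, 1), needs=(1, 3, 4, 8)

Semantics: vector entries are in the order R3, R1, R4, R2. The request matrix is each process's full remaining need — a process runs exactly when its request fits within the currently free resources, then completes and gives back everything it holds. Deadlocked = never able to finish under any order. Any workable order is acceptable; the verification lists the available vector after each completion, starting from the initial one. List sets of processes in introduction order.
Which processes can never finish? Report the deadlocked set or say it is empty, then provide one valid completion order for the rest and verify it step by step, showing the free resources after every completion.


Deadlocked: P4 and P8.
Key observation: once P7, P9, P3 finish, the pool peaks at (7, 5, 6, 7) — and every remaining process still needs more R2 than that.
The rest can finish in the order P7, P9, P3. Walking it through:
  pool = (3, 0, 0, 1)
  P7 needs (1, 0, 0, 0) <= (3, 0, 0, 1) -> finishes; pool += (1, 2, 3, 1) = (4, 2, 3, 2)
  P9 needs (2, 1, 3, 1) <= (4, 2, 3, 2) -> finishes; pool += (2, 1, 1, 2) = (6, 3, 4, 4)
  P3 needs (3, 3, 2, 0) <= (6, 3, 4, 4) -> finishes; pool += (1, 2, 2, 3) = (7, 5, 6, 7)
The stuck group stays short no matter what:
  P4 still needs (3, 3, 1, 8) but only (7, 5, 6, 7) is free — short on R2
  P8 still needs (1, 3, 4, 8) but only (7, 5, 6, 7) is free — short on R2


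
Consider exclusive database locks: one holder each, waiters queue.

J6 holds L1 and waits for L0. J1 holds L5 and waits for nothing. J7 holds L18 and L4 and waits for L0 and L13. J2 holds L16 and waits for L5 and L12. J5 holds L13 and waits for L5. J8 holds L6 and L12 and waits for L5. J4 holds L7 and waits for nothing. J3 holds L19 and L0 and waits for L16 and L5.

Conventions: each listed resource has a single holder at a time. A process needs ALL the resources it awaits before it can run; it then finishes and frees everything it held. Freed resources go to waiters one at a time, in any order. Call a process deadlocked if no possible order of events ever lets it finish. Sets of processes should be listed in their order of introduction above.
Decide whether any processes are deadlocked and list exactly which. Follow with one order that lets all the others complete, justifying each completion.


Nothing here is deadlocked.
Key observation: the wait relation is loop-free; peeling off processes with no waits unwinds the whole state.
The rest can finish in the order J1, J8, J4, J2, J3, J5, J6, J7.
Walking it through:
  J1: no waits; runs immediately, freeing L5
  J8: everything it awaited (L5) is free; runs, freeing L6 and L12
  J4: no waits; runs immediately, freeing L7
  J2: everything it awaited (L5 and L12) is free; runs, freeing L16
  J3: everything it awaited (L16 and L5) is free; runs, freeing L19 and L0
  J5: everything it awaited (L5) is free; runs, freeing L13
  J6: everything it awaited (L0) is free; runs, freeing L1
  J7: everything it awaited (L0 and L13) is free; runs, freeing L18 and L4


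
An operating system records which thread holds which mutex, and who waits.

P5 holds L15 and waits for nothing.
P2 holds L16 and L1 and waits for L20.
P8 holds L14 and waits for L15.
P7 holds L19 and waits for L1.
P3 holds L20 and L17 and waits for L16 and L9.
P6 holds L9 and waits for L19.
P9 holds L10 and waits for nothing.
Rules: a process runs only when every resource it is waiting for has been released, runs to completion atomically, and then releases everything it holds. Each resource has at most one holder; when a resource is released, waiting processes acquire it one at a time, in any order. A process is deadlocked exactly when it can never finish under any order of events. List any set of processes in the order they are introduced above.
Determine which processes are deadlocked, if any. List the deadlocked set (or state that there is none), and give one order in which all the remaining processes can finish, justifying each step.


Deadlocked: P2, P7, P3 and P6.
Key observation: along P2 -> P3 -> P2, each member waits on what the next one holds — a deadlock; P7 and P6 are caught in further circular waits.
The rest can finish in the order P5, P9, P8.
Check, step by step:
  run P5 (it waits on nothing); releases L15
  run P9 (it waits on nothing); releases L10
  run P8 (all its waits — L15 — are resolved); releases L14


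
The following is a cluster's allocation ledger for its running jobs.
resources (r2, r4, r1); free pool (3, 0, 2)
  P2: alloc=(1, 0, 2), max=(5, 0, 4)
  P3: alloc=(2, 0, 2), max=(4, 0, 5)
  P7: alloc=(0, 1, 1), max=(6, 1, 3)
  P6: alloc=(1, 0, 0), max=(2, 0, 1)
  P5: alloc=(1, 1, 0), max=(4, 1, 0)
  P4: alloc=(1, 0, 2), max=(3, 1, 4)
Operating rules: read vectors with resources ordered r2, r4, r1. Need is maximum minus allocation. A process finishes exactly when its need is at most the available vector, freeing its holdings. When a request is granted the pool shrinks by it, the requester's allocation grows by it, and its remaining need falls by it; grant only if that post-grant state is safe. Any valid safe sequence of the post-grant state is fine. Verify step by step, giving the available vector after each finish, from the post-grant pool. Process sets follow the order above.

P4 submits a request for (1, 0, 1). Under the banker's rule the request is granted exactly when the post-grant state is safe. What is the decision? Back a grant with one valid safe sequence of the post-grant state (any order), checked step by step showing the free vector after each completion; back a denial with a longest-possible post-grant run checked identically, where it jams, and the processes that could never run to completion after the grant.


GRANT: granting preserves safety; a valid post-grant sequence is P6, P5, P4, P2, P3, P7.
Key observation: the transfer keeps a workable pool ((2, 0, 1)); P6 starts the safe sequence.
Step-by-step check of the post-grant state:
  pool = (2, 0, 1)
  run P6 (needs (1, 0, 1), free (2, 0, 1)); after release of (1, 0, 0) the pool is (3, 0, 1)
  run P5 (needs (3, 0, 0), free (3, 0, 1)); after release of (1, 1, 0) the pool is (4, 1, 1)
  run P4 (needs (1, 1, 1), free (4, 1, 1)); after release of (2, 0, 3) the pool is (6, 1, 4)
  run P2 (needs (4, 0, 2), free (6, 1, 4)); after release of (1, 0, 2) the pool is (7, 1, 6)
  run P3 (needs (2, 0, 3), free (7, 1, 6)); after release of (2, 0, 2) the pool is (9, 1, 8)
  run P7 (needs (6, 0, 2), free (9, 1, 8)); after release of (0, 1, 1) the pool is (9, 2, 9)


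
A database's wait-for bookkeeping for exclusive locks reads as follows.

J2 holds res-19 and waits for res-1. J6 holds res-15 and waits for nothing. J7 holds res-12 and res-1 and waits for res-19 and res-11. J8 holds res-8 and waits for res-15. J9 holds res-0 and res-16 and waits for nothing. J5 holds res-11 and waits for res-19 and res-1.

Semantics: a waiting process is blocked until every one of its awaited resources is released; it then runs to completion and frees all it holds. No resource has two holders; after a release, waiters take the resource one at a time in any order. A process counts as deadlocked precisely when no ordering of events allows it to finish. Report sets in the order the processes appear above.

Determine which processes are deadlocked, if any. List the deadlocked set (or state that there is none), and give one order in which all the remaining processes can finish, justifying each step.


Deadlocked: J2, J7 and J5.
Key observation: the wait chain closes on itself along J2 -> J7 -> J2; J5 is caught in further circular waits.
A valid finishing order for the others: J6, J8, J9.
Verifying each step:
  run J6 (it waits on nothing); releases res-15
  J8: everything it awaited (res-15) is free; runs, freeing res-8
  run J9 (it waits on nothing); releases res-0 and res-16


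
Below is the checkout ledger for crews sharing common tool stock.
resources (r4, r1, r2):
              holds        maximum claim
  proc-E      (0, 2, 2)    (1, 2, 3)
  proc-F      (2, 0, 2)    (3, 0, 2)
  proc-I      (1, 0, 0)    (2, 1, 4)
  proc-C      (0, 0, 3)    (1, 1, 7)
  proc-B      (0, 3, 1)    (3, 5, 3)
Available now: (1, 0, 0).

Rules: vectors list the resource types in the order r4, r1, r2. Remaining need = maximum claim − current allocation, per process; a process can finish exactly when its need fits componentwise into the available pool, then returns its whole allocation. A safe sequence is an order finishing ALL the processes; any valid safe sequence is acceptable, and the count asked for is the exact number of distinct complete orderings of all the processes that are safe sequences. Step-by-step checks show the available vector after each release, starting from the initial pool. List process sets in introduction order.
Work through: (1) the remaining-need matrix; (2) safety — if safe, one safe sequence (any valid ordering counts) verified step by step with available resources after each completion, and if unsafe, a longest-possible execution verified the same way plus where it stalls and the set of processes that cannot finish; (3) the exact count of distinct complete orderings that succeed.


(1) Remaining need (order r4, r1, r2):
  proc-E: (1, 0, 1)
  proc-F: (1, 0, 0)
  proc-I: (1, 1, 4)
  proc-C: (1, 1, 4)
  proc-B: (3, 2, 2)
(2) SAFE — a valid safe sequence is proc-F, proc-E, proc-C, proc-B, proc-I.
Key observation: reading the order forward, proc-F is the first process whose need (1, 0, 0) meets the free pool (1, 0, 0) exactly on a resource it requests.
Step-by-step check:
  pool = (1, 0, 0)
  proc-F needs (1, 0, 0) <= (1, 0, 0) -> finishes; pool += (2, 0, 2) = (3, 0, 2)
  proc-E needs (1, 0, 1) <= (3, 0, 2) -> finishes; pool += (0, 2, 2) = (3, 2, 4)
  proc-C needs (1, 1, 4) <= (3, 2, 4) -> finishes; pool += (0, 0, 3) = (3, 2, 7)
  proc-B needs (3, 2, 2) <= (3, 2, 7) -> finishes; pool += (0, 3, 1) = (3, 5, 8)
  proc-I needs (1, 1, 4) <= (3, 5, 8) -> finishes; pool += (1, 0, 0) = (4, 5, 8)
(3) The exact count: 6 of the possible complete orderings are safe sequences.


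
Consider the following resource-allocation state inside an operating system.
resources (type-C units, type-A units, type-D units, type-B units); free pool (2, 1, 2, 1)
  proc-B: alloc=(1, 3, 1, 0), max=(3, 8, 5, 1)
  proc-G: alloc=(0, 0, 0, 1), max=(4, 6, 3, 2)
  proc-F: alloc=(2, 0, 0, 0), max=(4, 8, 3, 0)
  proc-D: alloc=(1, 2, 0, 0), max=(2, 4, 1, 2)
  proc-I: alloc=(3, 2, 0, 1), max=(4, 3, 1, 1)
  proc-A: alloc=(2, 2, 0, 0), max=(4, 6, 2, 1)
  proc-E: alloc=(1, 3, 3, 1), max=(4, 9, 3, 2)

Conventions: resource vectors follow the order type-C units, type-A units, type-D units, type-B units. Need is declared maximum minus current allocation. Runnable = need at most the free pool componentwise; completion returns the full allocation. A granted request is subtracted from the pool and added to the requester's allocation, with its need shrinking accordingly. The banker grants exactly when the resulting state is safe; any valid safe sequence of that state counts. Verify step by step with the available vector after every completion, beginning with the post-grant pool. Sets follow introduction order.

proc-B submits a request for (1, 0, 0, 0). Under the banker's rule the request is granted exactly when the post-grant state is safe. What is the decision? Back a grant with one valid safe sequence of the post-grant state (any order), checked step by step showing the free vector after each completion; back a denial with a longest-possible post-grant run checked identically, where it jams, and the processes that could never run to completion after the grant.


GRANT. The post-grant state is safe; one safe sequence: proc-I, proc-D, proc-A, proc-E, proc-G, proc-F, proc-B.
Key observation: the transfer keeps a workable pool ((1, 1, 2, 1)); proc-I starts the safe sequence.
Check on the post-grant state, step by step:
  pool = (1, 1, 2, 1)
  proc-I needs (1, 1, 1, 0) <= (1, 1, 2, 1) -> finishes; pool += (3, 2, 0, 1) = (4, 3, 2, 2)
  proc-D needs (1, 2, 1, 2) <= (4, 3, 2, 2) -> finishes; pool += (1, 2, 0, 0) = (5, 5, 2, 2)
  proc-A needs (2, 4, 2, 1) <= (5, 5, 2, 2) -> finishes; pool += (2, 2, 0, 0) = (7, 7, 2, 2)
  proc-E needs (3, 6, 0, 1) <= (7, 7, 2, 2) -> finishes; pool += (1, 3, 3, 1) = (8, 10, 5, 3)
  proc-G needs (4, 6, 3, 1) <= (8, 10, 5, 3) -> finishes; pool += (0, 0, 0, 1) = (8, 10, 5, 4)
  proc-F needs (2, 8, 3, 0) <= (8, 10, 5, 4) -> finishes; pool += (2, 0, 0, 0) = (10, 10, 5, 4)
  proc-B needs (1, 5, 4, 1) <= (10, 10, 5, 4) -> finishes; pool += (2, 3, 1, 0) = (12, 13, 6, 4)


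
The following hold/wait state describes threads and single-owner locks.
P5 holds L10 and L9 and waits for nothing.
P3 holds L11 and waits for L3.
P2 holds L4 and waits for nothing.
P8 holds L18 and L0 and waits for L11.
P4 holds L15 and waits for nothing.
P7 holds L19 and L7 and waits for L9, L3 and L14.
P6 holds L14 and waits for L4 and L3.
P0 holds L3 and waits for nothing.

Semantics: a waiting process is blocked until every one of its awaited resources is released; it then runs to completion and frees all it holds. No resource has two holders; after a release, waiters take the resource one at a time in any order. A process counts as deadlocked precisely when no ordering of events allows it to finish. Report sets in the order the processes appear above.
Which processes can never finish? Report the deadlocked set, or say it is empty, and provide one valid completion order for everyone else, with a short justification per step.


Nothing here is deadlocked.
Key observation: although several processes wait, no cycle exists — each chain bottoms out at a free runner.
One completion order for the rest: P5, P0, P2, P6, P4, P3, P8, P7.
Walking it through:
  P5: no waits; runs immediately, freeing L10 and L9
  P0: no waits; runs immediately, freeing L3
  P2: no waits; runs immediately, freeing L4
  P6 waits on L4 and L3 — all released -> runs and releases L14
  P4: no waits; runs immediately, freeing L15
  P3 waits on L3 — all released -> runs and releases L11
  P8 waits on L11 — all released -> runs and releases L18 and L0
  P7 waits on L9, L3 and L14 — all released -> runs and releases L19 and L7


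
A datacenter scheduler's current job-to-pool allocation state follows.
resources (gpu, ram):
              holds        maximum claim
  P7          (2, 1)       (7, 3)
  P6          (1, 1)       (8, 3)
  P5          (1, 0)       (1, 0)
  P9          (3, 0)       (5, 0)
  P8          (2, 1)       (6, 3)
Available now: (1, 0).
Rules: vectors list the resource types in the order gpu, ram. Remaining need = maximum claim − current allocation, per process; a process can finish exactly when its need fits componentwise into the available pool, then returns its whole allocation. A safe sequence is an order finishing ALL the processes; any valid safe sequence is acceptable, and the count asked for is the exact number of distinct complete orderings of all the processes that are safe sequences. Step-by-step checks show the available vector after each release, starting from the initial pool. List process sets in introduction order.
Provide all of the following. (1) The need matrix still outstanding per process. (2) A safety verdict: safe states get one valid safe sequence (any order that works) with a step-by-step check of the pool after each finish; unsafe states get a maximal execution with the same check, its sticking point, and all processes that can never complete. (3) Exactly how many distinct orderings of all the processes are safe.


(1) Outstanding need per process (order gpu, ram):
  P7: (5, 2)
  P6: (7, 2)
  P5: (0, 0)
  P9: (2, 0)
  P8: (4, 2)
(2) UNSAFE — no complete ordering exists.
Key observation: after P5, P9 complete, (5, 0) is the best the pool ever gets, yet each leftover process wants more ram.
Going as far as possible: P5, P9; after that, nothing fits. Verifying each step:
  pool = (1, 0)
  run P5 (needs (0, 0), free (1, 0)); after release of (1, 0) the pool is (2, 0)
  run P9 (needs (2, 0), free (2, 0)); after release of (3, 0) the pool is (5, 0)
  P7 cannot run: need (5, 2) vs free (5, 0) (insufficient ram)
  P6 cannot run: need (7, 2) vs free (5, 0) (insufficient gpu and ram)
  P8 cannot run: need (4, 2) vs free (5, 0) (insufficient ram)
Never able to finish: P7, P6 and P8.
(3) Precisely 0 of the possible complete orderings are safe sequences.
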